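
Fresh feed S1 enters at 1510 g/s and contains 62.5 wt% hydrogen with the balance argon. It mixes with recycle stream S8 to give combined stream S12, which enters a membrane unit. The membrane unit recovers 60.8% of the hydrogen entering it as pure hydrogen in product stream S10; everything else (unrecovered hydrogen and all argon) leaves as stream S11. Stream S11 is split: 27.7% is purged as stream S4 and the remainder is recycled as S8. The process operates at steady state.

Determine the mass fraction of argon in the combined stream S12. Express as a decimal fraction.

0.608

argon enters only via S1 and leaves only via the purge: 1510×0.375 = 0.277×(argon in S11), and the membrane unit passes all argon, so argon in S12 = argon in S11 = 2044.2 g/s.
hydrogen in S12: m_A = 1510×0.625 + (1−0.277)·(1−0.608)·m_A, so m_A = 943.75/0.7166 = 1317 g/s.
S12 = 1317 + 2044.2 = 3361.2 g/s.
argon fraction in S12 = 2044.2/3361.2 = 0.608.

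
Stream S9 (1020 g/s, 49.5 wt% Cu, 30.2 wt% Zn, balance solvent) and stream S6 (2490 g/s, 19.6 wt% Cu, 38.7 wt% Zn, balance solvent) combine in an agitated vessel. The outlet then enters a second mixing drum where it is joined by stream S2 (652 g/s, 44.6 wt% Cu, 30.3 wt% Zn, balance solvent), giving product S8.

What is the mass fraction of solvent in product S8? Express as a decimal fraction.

0.339

Overall, product flow = 4162 g/s.
solvent in = 1020×0.203 + 2490×0.417 + 652×0.251 = 1409 g/s.
solvent fraction in S8 = 0.339.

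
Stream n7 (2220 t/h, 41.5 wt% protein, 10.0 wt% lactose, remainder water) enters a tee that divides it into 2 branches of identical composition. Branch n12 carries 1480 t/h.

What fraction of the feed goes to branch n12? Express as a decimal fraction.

Fraction to n12 = 1480/2220 = 0.6667.

0.667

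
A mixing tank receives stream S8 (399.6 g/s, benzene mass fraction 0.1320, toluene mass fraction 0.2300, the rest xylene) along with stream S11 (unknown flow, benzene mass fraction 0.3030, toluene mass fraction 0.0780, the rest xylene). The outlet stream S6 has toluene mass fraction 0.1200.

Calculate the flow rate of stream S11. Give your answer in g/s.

1047 g/s

Let S11 be the unknown flow. Total out = 399.6 + S11.
toluene balance: 91.908 + 0.078·S11 = 0.120·(399.6 + S11)
(0.078 − 0.120)·S11 = 0.120×399.6 − 91.908 = -43.956
S11 = -43.956 / -0.042 = 1046.6 g/s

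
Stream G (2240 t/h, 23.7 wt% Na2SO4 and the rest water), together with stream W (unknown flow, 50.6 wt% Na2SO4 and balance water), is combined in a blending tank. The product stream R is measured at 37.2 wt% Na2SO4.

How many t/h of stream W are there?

Let W be the unknown flow. Total out = 2240 + W.
Na2SO4 balance: 530.88 + 0.506·W = 0.372·(2240 + W)
(0.506 − 0.372)·W = 0.372×2240 − 530.88 = 302.4
W = 302.4 / 0.134 = 2256.7 t/h

2257 t/h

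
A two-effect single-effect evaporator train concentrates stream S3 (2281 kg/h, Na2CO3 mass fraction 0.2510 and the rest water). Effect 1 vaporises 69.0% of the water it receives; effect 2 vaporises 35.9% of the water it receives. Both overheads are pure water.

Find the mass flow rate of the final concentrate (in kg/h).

912 kg/h

water in feed = 2281×0.749 = 1708.5 kg/h.
After stage 1: water left = (1−0.690)×1708.5 = 529.63; stream total = 1102.2 kg/h.
After stage 2: water left = (1−0.359)×529.63 = 339.49; final concentrate = 912.02 kg/h.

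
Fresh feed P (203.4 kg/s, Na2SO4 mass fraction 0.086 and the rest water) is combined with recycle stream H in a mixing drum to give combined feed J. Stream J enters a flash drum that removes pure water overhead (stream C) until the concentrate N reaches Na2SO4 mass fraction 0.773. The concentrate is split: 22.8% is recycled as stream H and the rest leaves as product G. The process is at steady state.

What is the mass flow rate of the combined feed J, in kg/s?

Overall Na2SO4 balance (none leaves overhead): Na2SO4 in fresh feed = Na2SO4 in product, i.e. 203.4×0.086 = (1−0.228)·N·0.773.
N = 17.492/(0.773×0.772) = 29.312 kg/s.
Recycle H = 0.228×29.312 = 6.6832 kg/s.
Combined feed J = 203.4 + 6.6832 = 210.08 kg/s.

210.1 kg/s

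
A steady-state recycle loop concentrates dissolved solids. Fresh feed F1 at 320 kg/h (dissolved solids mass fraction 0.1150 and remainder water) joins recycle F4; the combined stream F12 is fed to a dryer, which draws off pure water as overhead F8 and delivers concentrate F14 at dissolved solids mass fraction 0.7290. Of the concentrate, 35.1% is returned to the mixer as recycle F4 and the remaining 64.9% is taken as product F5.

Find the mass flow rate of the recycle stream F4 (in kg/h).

Overall dissolved solids balance (none leaves overhead): dissolved solids in fresh feed = dissolved solids in product, i.e. 320×0.115 = (1−0.351)·F14·0.729.
F14 = 36.8/(0.729×0.649) = 77.781 kg/h.
Recycle F4 = 0.351×77.781 = 27.301 kg/h.

27.3 kg/h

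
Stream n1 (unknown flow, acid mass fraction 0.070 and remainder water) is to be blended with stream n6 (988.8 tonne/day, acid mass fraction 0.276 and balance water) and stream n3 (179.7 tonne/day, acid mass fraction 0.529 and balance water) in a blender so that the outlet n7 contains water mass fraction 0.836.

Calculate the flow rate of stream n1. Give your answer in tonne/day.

1876 tonne/day

Let n1 be the unknown flow. Total out = 1168.5 + n1.
water balance: 800.53 + 0.930·n1 = 0.836·(1168.5 + n1)
(0.930 − 0.836)·n1 = 0.836×1168.5 − 800.53 = 176.34
n1 = 176.34 / 0.094 = 1875.9 tonne/day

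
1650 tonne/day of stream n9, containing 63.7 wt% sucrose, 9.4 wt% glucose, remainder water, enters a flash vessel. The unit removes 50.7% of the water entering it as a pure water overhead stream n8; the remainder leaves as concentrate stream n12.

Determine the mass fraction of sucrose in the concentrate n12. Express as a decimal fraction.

0.738

sucrose is not removed: 1650×0.637 = 1051 tonne/day of sucrose enters n12.
water entering = 1650×0.269 = 443.85 tonne/day; overhead removed = 0.507×443.85 = 225.03 tonne/day.
Concentrate = 1650 − 225.03 = 1425 tonne/day.
Mass fraction = 1051/1425 = 0.738.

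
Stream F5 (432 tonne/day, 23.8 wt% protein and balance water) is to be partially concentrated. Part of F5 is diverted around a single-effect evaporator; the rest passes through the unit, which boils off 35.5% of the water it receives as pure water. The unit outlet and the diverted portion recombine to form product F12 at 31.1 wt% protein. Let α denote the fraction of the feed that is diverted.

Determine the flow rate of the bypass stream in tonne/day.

All 432×0.238 = 102.82 tonne/day of protein reaches F12, so F12 = 102.82/0.311 = 330.6 tonne/day and vapour = 101.4 tonne/day.
The evaporator receives (1−α)·432 of feed at 0.762 water and removes 0.355 of that water:
0.355×0.762×(1−α)×432 = 101.4
(1−α) = 101.4/116.86 = 0.8677;  α = 0.1323.
Bypass flow = 0.1323×432 = 57.145 tonne/day.

57.15 tonne/day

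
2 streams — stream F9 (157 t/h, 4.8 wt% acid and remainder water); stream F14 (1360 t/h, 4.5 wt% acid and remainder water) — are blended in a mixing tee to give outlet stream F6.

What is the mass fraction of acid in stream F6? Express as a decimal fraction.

Total flow out = 157 + 1360 = 1517 t/h.
acid in = 157×0.048 + 1360×0.045 = 68.736 t/h.
acid mass fraction in F6 = 68.736/1517 = 0.045.

0.045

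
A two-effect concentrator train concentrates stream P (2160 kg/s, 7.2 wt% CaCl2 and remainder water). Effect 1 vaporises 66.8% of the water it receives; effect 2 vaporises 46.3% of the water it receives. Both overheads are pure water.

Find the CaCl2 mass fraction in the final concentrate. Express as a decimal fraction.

water in feed = 2160×0.928 = 2004.5 kg/s.
After stage 1: water left = (1−0.668)×2004.5 = 665.49; stream total = 821.01 kg/s.
After stage 2: water left = (1−0.463)×665.49 = 357.37; final concentrate = 512.89 kg/s.
CaCl2 fraction = 155.52/512.89 = 0.303.

0.303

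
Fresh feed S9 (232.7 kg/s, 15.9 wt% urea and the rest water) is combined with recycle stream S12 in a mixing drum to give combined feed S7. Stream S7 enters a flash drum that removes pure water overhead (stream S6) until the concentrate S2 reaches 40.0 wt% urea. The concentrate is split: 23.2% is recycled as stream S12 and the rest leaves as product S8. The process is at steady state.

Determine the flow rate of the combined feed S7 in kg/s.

260.6 kg/s

Overall urea balance (none leaves overhead): urea in fresh feed = urea in product, i.e. 232.7×0.159 = (1−0.232)·S2·0.400.
S2 = 36.999/(0.400×0.768) = 120.44 kg/s.
Recycle S12 = 0.232×120.44 = 27.942 kg/s.
Combined feed S7 = 232.7 + 27.942 = 260.64 kg/s.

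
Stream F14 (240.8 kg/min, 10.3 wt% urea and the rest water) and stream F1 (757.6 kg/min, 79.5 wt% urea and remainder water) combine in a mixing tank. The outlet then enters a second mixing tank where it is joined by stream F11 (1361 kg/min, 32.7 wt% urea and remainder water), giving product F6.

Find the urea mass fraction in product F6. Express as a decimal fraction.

Overall, product flow = 2359.4 kg/min.
urea in = 240.8×0.103 + 757.6×0.795 + 1361×0.327 = 1072.1 kg/min.
urea fraction in F6 = 0.4544.

0.4544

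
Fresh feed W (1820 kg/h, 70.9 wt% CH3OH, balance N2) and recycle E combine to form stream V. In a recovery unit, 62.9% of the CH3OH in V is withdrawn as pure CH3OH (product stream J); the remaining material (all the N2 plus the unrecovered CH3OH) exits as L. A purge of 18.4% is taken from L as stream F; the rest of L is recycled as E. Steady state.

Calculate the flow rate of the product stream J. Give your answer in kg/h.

1164 kg/h

CH3OH in V: m_A = 1820×0.709 + (1−0.184)·(1−0.629)·m_A, so m_A = 1290.4/0.6973 = 1850.6 kg/h.
Product J = 0.629×1850.6 = 1164 kg/h.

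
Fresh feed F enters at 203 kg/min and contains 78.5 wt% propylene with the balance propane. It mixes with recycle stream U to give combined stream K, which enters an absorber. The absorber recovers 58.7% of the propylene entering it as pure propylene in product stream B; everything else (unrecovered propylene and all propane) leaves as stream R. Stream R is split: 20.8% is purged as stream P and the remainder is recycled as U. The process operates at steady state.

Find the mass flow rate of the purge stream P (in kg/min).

63.99 kg/min

propane enters only via F and leaves only via the purge: 203×0.215 = 0.208×(propane in R), and the absorber passes all propane, so propane in K = propane in R = 209.83 kg/min.
propylene in K: m_A = 203×0.785 + (1−0.208)·(1−0.587)·m_A, so m_A = 159.36/0.6729 = 236.82 kg/min.
R = (1−0.587)×236.82 + 209.83 = 307.64 kg/min.
Purge P = 0.208×307.64 = 63.989 kg/min.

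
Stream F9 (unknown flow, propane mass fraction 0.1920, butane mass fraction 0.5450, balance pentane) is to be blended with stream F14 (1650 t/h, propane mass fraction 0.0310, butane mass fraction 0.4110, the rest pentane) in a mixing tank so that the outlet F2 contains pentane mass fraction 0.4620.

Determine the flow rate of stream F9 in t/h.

796 t/h

Let F9 be the unknown flow. Total out = 1650 + F9.
pentane balance: 920.7 + 0.263·F9 = 0.462·(1650 + F9)
(0.263 − 0.462)·F9 = 0.462×1650 − 920.7 = -158.4
F9 = -158.4 / -0.199 = 795.98 t/h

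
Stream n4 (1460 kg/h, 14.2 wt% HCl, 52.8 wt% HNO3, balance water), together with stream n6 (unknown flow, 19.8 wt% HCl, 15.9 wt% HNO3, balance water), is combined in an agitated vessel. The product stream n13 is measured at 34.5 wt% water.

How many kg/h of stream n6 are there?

Let n6 be the unknown flow. Total out = 1460 + n6.
water balance: 481.8 + 0.643·n6 = 0.345·(1460 + n6)
(0.643 − 0.345)·n6 = 0.345×1460 − 481.8 = 21.9
n6 = 21.9 / 0.298 = 73.49 kg/h

73.49 kg/h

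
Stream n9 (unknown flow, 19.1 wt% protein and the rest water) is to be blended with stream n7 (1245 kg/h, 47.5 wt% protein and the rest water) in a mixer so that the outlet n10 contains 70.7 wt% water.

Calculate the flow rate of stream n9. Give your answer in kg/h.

2221 kg/h

Let n9 be the unknown flow. Total out = 1245 + n9.
water balance: 653.62 + 0.809·n9 = 0.707·(1245 + n9)
(0.809 − 0.707)·n9 = 0.707×1245 − 653.62 = 226.59
n9 = 226.59 / 0.102 = 2221.5 kg/h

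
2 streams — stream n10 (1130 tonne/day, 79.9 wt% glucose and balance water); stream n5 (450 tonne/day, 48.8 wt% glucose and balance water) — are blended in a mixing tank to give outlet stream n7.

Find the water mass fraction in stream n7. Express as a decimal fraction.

0.290

Total flow out = 1130 + 450 = 1580 tonne/day.
water in = 1130×0.201 + 450×0.512 = 457.53 tonne/day.
water mass fraction in n7 = 457.53/1580 = 0.290.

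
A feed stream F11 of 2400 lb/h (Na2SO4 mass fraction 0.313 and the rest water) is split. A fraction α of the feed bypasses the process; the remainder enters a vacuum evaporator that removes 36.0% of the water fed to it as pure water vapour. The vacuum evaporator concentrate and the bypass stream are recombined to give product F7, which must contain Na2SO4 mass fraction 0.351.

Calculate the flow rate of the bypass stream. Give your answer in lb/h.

All 2400×0.313 = 751.2 lb/h of Na2SO4 reaches F7, so F7 = 751.2/0.351 = 2140.2 lb/h and vapour = 259.83 lb/h.
The evaporator receives (1−α)·2400 of feed at 0.687 water and removes 0.360 of that water:
0.360×0.687×(1−α)×2400 = 259.83
(1−α) = 259.83/593.57 = 0.4377;  α = 0.5623.
Bypass flow = 0.5623×2400 = 1349.4 lb/h.

1349 lb/h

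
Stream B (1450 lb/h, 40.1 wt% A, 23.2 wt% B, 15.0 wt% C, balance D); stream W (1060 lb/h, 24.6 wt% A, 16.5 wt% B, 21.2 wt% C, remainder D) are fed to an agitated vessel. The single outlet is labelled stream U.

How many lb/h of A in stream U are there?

842.2 lb/h

A out = A in = 1450×0.401 + 1060×0.246 = 842.21 lb/h.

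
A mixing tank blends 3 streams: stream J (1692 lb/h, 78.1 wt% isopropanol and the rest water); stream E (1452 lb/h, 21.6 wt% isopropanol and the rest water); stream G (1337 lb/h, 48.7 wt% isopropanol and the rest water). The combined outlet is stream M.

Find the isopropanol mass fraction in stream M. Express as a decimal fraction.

Total flow out = 1692 + 1452 + 1337 = 4481 lb/h.
isopropanol in = 1692×0.781 + 1452×0.216 + 1337×0.487 = 2286.2 lb/h.
isopropanol mass fraction in M = 2286.2/4481 = 0.510.

0.510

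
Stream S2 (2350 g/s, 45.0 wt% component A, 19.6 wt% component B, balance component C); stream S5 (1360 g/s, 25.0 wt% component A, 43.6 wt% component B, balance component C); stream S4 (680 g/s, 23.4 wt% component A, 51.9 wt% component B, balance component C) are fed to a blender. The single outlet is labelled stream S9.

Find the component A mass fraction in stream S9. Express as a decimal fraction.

0.355

Total flow out = 2350 + 1360 + 680 = 4390 g/s.
component A in = 2350×0.450 + 1360×0.250 + 680×0.234 = 1556.6 g/s.
component A mass fraction in S9 = 1556.6/4390 = 0.355.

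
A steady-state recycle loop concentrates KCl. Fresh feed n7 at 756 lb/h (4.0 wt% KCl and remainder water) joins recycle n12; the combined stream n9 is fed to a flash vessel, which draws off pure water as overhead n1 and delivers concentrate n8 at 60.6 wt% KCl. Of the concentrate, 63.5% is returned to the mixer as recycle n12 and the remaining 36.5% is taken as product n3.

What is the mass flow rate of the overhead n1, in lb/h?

706.1 lb/h

Overall KCl balance (none leaves overhead): KCl in fresh feed = KCl in product, i.e. 756×0.040 = (1−0.635)·n8·0.606.
n8 = 30.24/(0.606×0.365) = 136.72 lb/h.
Recycle n12 = 0.635×136.72 = 86.814 lb/h.
Combined feed n9 = 756 + 86.814 = 842.81 lb/h.
Overhead n1 = n9 − n8 = 842.81 − 136.72 = 706.1 lb/h.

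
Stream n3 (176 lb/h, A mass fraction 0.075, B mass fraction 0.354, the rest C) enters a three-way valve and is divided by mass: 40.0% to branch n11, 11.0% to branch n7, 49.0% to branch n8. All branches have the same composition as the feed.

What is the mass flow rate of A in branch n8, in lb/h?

6.468 lb/h

Branch n8 total = 0.490×176 = 86.24 lb/h.
A in n8 = 0.075×86.24 = 6.468 lb/h.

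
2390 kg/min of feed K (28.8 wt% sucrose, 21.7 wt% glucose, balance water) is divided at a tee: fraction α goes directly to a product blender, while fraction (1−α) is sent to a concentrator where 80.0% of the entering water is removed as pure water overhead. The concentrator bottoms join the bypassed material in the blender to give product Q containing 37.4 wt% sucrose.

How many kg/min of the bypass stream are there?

All 2390×0.288 = 688.32 kg/min of sucrose reaches Q, so Q = 688.32/0.374 = 1840.4 kg/min and vapour = 549.57 kg/min.
The evaporator receives (1−α)·2390 of feed at 0.495 water and removes 0.800 of that water:
0.800×0.495×(1−α)×2390 = 549.57
(1−α) = 549.57/946.44 = 0.5807;  α = 0.4193.
Bypass flow = 0.4193×2390 = 1002.2 kg/min.

1002 kg/min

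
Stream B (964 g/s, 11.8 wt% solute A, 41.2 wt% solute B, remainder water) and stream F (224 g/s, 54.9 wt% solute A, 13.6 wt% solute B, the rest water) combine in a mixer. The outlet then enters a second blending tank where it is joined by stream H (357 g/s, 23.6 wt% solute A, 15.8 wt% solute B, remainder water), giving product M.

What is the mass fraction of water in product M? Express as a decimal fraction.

Overall, product flow = 1545 g/s.
water in = 964×0.470 + 224×0.315 + 357×0.606 = 739.98 g/s.
water fraction in M = 0.4790.

0.4790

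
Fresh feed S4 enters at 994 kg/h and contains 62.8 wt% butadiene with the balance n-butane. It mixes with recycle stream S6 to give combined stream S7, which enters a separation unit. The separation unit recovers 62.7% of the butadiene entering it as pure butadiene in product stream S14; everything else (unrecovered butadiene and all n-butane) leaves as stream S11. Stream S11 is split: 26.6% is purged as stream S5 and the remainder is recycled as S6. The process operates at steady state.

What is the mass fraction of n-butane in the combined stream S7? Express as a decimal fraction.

0.618

n-butane enters only via S4 and leaves only via the purge: 994×0.372 = 0.266×(n-butane in S11), and the separation unit passes all n-butane, so n-butane in S7 = n-butane in S11 = 1390.1 kg/h.
butadiene in S7: m_A = 994×0.628 + (1−0.266)·(1−0.627)·m_A, so m_A = 624.23/0.7262 = 859.57 kg/h.
S7 = 859.57 + 1390.1 = 2249.7 kg/h.
n-butane fraction in S7 = 1390.1/2249.7 = 0.618.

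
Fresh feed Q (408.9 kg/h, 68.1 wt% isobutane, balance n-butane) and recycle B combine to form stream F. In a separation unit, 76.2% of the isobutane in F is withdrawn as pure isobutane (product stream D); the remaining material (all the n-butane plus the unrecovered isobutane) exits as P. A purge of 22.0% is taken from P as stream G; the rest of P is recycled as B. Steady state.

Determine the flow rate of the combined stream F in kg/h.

n-butane enters only via Q and leaves only via the purge: 408.9×0.319 = 0.220×(n-butane in P), and the separation unit passes all n-butane, so n-butane in F = n-butane in P = 592.9 kg/h.
isobutane in F: m_A = 408.9×0.681 + (1−0.220)·(1−0.762)·m_A, so m_A = 278.46/0.8144 = 341.94 kg/h.
F = 341.94 + 592.9 = 934.84 kg/h.

934.8 kg/h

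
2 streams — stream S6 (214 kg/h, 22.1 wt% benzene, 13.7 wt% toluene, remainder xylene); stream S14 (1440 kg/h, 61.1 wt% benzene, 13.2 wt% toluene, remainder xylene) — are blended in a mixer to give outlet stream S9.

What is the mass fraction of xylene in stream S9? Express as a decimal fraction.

0.3068

Total flow out = 214 + 1440 = 1654 kg/h.
xylene in = 214×0.642 + 1440×0.257 = 507.47 kg/h.
xylene mass fraction in S9 = 507.47/1654 = 0.3068.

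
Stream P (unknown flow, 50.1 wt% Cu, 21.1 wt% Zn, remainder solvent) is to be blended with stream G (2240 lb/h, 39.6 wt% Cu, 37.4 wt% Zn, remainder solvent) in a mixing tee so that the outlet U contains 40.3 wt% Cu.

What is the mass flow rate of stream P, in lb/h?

Let P be the unknown flow. Total out = 2240 + P.
Cu balance: 887.04 + 0.501·P = 0.403·(2240 + P)
(0.501 − 0.403)·P = 0.403×2240 − 887.04 = 15.68
P = 15.68 / 0.098 = 160 lb/h

160 lb/h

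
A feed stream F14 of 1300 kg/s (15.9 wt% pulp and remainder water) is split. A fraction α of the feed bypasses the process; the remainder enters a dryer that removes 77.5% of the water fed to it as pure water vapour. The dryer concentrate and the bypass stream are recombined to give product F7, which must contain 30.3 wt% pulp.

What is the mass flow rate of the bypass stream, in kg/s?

352.1 kg/s

All 1300×0.159 = 206.7 kg/s of pulp reaches F7, so F7 = 206.7/0.303 = 682.18 kg/s and vapour = 617.82 kg/s.
The evaporator receives (1−α)·1300 of feed at 0.841 water and removes 0.775 of that water:
0.775×0.841×(1−α)×1300 = 617.82
(1−α) = 617.82/847.31 = 0.7292;  α = 0.2708.
Bypass flow = 0.2708×1300 = 352.09 kg/s.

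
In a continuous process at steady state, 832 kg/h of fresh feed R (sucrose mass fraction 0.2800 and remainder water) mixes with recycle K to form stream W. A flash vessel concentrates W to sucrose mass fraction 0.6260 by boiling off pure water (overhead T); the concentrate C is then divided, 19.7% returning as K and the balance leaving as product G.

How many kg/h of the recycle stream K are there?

Overall sucrose balance (none leaves overhead): sucrose in fresh feed = sucrose in product, i.e. 832×0.280 = (1−0.197)·C·0.626.
C = 232.96/(0.626×0.803) = 463.44 kg/h.
Recycle K = 0.197×463.44 = 91.297 kg/h.

91.3 kg/h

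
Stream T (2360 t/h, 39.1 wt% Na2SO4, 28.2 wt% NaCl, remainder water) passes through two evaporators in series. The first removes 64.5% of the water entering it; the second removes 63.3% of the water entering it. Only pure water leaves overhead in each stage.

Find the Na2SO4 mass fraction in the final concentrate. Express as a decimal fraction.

0.5464

water in feed = 2360×0.327 = 771.72 t/h.
After stage 1: water left = (1−0.645)×771.72 = 273.96; stream total = 1862.2 t/h.
After stage 2: water left = (1−0.633)×273.96 = 100.54; final concentrate = 1688.8 t/h.
Na2SO4 fraction = 922.76/1688.8 = 0.5464.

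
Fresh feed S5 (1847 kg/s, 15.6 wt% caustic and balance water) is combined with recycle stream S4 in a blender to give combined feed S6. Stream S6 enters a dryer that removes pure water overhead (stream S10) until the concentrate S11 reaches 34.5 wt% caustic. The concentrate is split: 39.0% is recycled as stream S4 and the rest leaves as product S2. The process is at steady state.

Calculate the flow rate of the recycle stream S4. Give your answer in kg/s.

534 kg/s

Overall caustic balance (none leaves overhead): caustic in fresh feed = caustic in product, i.e. 1847×0.156 = (1−0.390)·S11·0.345.
S11 = 288.13/(0.345×0.610) = 1369.1 kg/s.
Recycle S4 = 0.390×1369.1 = 533.96 kg/s.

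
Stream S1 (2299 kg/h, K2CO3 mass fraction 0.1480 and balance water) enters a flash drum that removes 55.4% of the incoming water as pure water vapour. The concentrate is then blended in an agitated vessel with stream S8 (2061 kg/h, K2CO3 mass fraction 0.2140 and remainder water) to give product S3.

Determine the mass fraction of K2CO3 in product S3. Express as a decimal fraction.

0.2386

Vapour removed = 0.554×0.852×2299 = 1085.1 kg/h; concentrate = 1213.9 kg/h.
K2CO3 reaching the mixer = 340.25 (from concentrate) + 2061×0.214 = 781.31 kg/h.
Product flow = 1213.9 + 2061 = 3274.9 kg/h; K2CO3 fraction = 0.2386.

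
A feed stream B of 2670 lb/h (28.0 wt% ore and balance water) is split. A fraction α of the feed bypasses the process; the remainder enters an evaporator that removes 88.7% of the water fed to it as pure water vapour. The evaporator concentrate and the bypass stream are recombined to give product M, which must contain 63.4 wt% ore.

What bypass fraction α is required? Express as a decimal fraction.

All 2670×0.280 = 747.6 lb/h of ore reaches M, so M = 747.6/0.634 = 1179.2 lb/h and vapour = 1490.8 lb/h.
The evaporator receives (1−α)·2670 of feed at 0.720 water and removes 0.887 of that water:
0.887×0.720×(1−α)×2670 = 1490.8
(1−α) = 1490.8/1705.2 = 0.8743;  α = 0.1257.

0.126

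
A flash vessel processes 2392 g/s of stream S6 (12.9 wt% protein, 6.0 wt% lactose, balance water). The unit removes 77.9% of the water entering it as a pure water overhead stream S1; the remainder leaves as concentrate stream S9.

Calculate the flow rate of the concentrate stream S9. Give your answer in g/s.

water entering = 2392×0.811 = 1939.9 g/s; overhead removed = 0.779×1939.9 = 1511.2 g/s.
Concentrate = 2392 − 1511.2 = 880.81 g/s.

880.8 g/s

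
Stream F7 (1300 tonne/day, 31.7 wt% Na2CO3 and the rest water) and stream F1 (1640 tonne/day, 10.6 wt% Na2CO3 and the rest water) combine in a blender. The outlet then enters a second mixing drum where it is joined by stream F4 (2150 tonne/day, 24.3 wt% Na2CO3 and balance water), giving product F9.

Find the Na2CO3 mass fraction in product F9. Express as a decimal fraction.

0.2178

Overall, product flow = 5090 tonne/day.
Na2CO3 in = 1300×0.317 + 1640×0.106 + 2150×0.243 = 1108.4 tonne/day.
Na2CO3 fraction in F9 = 0.2178.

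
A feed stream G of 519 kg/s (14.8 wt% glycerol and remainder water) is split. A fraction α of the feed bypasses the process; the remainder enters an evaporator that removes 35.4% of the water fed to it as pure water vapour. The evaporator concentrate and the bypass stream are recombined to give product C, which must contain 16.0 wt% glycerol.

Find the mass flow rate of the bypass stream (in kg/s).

All 519×0.148 = 76.812 kg/s of glycerol reaches C, so C = 76.812/0.160 = 480.07 kg/s and vapour = 38.925 kg/s.
The evaporator receives (1−α)·519 of feed at 0.852 water and removes 0.354 of that water:
0.354×0.852×(1−α)×519 = 38.925
(1−α) = 38.925/156.53 = 0.2487;  α = 0.7513.
Bypass flow = 0.7513×519 = 389.94 kg/s.

389.9 kg/s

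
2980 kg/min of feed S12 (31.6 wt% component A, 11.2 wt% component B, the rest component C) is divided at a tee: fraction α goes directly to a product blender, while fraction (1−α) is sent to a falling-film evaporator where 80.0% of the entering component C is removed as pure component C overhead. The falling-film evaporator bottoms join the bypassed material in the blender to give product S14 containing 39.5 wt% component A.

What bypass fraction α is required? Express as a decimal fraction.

All 2980×0.316 = 941.68 kg/min of component A reaches S14, so S14 = 941.68/0.395 = 2384 kg/min and vapour = 596 kg/min.
The evaporator receives (1−α)·2980 of feed at 0.572 component C and removes 0.800 of that component C:
0.800×0.572×(1−α)×2980 = 596
(1−α) = 596/1363.6 = 0.4371;  α = 0.5629.

0.563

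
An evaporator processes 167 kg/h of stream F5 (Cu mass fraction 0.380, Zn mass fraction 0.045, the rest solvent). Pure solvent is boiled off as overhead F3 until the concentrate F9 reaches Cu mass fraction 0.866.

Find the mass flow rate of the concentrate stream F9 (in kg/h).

Cu is conserved: 167×0.380 = 63.46 kg/h all reports to the concentrate.
Concentrate = 63.46/(target fraction) = 73.279 kg/h.

73.28 kg/h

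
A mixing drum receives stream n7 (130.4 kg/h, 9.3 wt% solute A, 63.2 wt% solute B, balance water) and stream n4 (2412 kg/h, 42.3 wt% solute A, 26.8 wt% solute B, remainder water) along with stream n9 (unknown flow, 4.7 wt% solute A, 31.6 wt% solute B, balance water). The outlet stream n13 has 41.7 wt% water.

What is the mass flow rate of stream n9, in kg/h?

1268 kg/h

Let n9 be the unknown flow. Total out = 2542.4 + n9.
water balance: 781.17 + 0.637·n9 = 0.417·(2542.4 + n9)
(0.637 − 0.417)·n9 = 0.417×2542.4 − 781.17 = 279.01
n9 = 279.01 / 0.220 = 1268.2 kg/h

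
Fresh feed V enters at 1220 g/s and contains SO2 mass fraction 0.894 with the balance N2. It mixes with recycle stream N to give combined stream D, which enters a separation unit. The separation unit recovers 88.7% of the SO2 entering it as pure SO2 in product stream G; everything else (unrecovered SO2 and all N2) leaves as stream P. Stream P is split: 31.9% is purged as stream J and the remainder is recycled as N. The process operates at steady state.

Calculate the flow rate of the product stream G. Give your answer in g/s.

1048 g/s

SO2 in D: m_A = 1220×0.894 + (1−0.319)·(1−0.887)·m_A, so m_A = 1090.7/0.9230 = 1181.6 g/s.
Product G = 0.887×1181.6 = 1048.1 g/s.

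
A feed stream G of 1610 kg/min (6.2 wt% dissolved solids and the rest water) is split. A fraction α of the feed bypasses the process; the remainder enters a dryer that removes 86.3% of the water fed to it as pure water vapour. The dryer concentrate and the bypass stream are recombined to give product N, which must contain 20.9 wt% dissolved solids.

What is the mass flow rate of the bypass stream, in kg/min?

All 1610×0.062 = 99.82 kg/min of dissolved solids reaches N, so N = 99.82/0.209 = 477.61 kg/min and vapour = 1132.4 kg/min.
The evaporator receives (1−α)·1610 of feed at 0.938 water and removes 0.863 of that water:
0.863×0.938×(1−α)×1610 = 1132.4
(1−α) = 1132.4/1303.3 = 0.8689;  α = 0.1311.
Bypass flow = 0.1311×1610 = 211.11 kg/min.

211.1 kg/min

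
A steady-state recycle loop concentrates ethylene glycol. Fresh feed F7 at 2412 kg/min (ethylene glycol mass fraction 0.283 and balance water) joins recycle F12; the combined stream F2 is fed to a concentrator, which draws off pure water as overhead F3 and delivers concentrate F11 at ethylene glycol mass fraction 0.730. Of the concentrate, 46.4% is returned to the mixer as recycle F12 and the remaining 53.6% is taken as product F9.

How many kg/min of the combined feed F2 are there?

Overall ethylene glycol balance (none leaves overhead): ethylene glycol in fresh feed = ethylene glycol in product, i.e. 2412×0.283 = (1−0.464)·F11·0.730.
F11 = 682.6/(0.730×0.536) = 1744.5 kg/min.
Recycle F12 = 0.464×1744.5 = 809.46 kg/min.
Combined feed F2 = 2412 + 809.46 = 3221.5 kg/min.

3221 kg/min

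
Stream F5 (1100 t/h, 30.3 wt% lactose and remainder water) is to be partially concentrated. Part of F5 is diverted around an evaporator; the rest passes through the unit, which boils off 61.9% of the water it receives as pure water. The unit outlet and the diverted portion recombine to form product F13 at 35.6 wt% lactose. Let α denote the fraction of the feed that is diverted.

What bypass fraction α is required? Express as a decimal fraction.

All 1100×0.303 = 333.3 t/h of lactose reaches F13, so F13 = 333.3/0.356 = 936.24 t/h and vapour = 163.76 t/h.
The evaporator receives (1−α)·1100 of feed at 0.697 water and removes 0.619 of that water:
0.619×0.697×(1−α)×1100 = 163.76
(1−α) = 163.76/474.59 = 0.3451;  α = 0.6549.

0.655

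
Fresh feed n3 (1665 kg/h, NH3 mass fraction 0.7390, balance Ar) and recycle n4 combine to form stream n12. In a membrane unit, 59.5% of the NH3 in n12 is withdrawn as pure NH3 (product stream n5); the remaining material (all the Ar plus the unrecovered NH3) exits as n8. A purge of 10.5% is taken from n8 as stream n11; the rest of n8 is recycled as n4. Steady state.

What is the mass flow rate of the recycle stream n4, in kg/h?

4404 kg/h

Ar enters only via n3 and leaves only via the purge: 1665×0.261 = 0.105×(Ar in n8), and the membrane unit passes all Ar, so Ar in n12 = Ar in n8 = 4138.7 kg/h.
NH3 in n12: m_A = 1665×0.739 + (1−0.105)·(1−0.595)·m_A, so m_A = 1230.4/0.6375 = 1930 kg/h.
n8 = (1−0.595)×1930 + 4138.7 = 4920.4 kg/h.
Recycle n4 = (1−0.105)×4920.4 = 4403.7 kg/h.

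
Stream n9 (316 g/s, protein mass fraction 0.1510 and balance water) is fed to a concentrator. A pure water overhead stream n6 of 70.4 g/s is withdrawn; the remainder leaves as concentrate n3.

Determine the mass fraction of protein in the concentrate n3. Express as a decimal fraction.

0.1943

protein is not removed: 316×0.151 = 47.716 g/s of protein enters n3.
Concentrate = 316 − 70.4 = 245.6 g/s.
Mass fraction = 47.716/245.6 = 0.1943.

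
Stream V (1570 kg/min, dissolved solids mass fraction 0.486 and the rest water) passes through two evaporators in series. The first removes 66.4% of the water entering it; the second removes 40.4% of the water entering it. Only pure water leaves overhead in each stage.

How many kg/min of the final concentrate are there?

924.6 kg/min

water in feed = 1570×0.514 = 806.98 kg/min.
After stage 1: water left = (1−0.664)×806.98 = 271.15; stream total = 1034.2 kg/min.
After stage 2: water left = (1−0.404)×271.15 = 161.6; final concentrate = 924.62 kg/min.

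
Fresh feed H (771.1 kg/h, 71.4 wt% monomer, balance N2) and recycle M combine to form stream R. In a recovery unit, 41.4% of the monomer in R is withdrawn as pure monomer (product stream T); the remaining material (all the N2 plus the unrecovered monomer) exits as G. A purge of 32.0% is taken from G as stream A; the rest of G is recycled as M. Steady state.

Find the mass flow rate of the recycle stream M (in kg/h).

833.4 kg/h

N2 enters only via H and leaves only via the purge: 771.1×0.286 = 0.320×(N2 in G), and the recovery unit passes all N2, so N2 in R = N2 in G = 689.17 kg/h.
monomer in R: m_A = 771.1×0.714 + (1−0.320)·(1−0.414)·m_A, so m_A = 550.57/0.6015 = 915.29 kg/h.
G = (1−0.414)×915.29 + 689.17 = 1225.5 kg/h.
Recycle M = (1−0.320)×1225.5 = 833.36 kg/h.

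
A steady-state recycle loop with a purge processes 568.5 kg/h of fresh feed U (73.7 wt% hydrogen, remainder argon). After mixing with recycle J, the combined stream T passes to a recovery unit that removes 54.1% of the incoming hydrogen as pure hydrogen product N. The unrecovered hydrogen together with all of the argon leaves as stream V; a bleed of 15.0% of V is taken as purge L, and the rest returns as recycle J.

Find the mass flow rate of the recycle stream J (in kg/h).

argon enters only via U and leaves only via the purge: 568.5×0.263 = 0.150×(argon in V), and the recovery unit passes all argon, so argon in T = argon in V = 996.77 kg/h.
hydrogen in T: m_A = 568.5×0.737 + (1−0.150)·(1−0.541)·m_A, so m_A = 418.98/0.6099 = 687.03 kg/h.
V = (1−0.541)×687.03 + 996.77 = 1312.1 kg/h.
Recycle J = (1−0.150)×1312.1 = 1115.3 kg/h.

1115 kg/h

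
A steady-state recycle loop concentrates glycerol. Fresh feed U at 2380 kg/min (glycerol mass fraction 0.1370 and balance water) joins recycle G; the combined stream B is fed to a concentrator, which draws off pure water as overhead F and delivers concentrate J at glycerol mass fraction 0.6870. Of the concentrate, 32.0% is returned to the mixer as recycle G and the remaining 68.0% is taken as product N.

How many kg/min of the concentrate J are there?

698 kg/min

Overall glycerol balance (none leaves overhead): glycerol in fresh feed = glycerol in product, i.e. 2380×0.137 = (1−0.320)·J·0.687.
J = 326.06/(0.687×0.680) = 697.96 kg/min.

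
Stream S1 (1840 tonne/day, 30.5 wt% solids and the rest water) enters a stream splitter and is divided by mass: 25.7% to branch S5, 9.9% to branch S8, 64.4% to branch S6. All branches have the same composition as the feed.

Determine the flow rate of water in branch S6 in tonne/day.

Branch S6 total = 0.644×1840 = 1185 tonne/day.
water in S6 = 0.695×1185 = 823.55 tonne/day.

823.5 tonne/day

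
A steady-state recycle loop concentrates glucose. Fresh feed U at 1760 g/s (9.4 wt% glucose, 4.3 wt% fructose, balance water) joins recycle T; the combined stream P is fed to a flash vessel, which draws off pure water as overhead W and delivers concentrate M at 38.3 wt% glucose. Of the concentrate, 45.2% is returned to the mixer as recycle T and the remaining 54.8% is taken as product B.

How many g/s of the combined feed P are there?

2116 g/s

Overall glucose balance (none leaves overhead): glucose in fresh feed = glucose in product, i.e. 1760×0.094 = (1−0.452)·M·0.383.
M = 165.44/(0.383×0.548) = 788.24 g/s.
Recycle T = 0.452×788.24 = 356.29 g/s.
Combined feed P = 1760 + 356.29 = 2116.3 g/s.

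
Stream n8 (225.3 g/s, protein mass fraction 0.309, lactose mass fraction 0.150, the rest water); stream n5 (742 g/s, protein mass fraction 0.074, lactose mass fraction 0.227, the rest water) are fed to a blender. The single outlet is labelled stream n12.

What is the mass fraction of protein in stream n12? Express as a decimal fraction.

0.129

Total flow out = 225.3 + 742 = 967.3 g/s.
protein in = 225.3×0.309 + 742×0.074 = 124.53 g/s.
protein mass fraction in n12 = 124.53/967.3 = 0.129.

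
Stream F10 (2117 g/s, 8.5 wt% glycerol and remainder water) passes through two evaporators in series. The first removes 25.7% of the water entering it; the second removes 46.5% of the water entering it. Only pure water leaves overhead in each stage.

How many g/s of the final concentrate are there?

water in feed = 2117×0.915 = 1937.1 g/s.
After stage 1: water left = (1−0.257)×1937.1 = 1439.2; stream total = 1619.2 g/s.
After stage 2: water left = (1−0.465)×1439.2 = 769.99; final concentrate = 949.93 g/s.

949.9 g/s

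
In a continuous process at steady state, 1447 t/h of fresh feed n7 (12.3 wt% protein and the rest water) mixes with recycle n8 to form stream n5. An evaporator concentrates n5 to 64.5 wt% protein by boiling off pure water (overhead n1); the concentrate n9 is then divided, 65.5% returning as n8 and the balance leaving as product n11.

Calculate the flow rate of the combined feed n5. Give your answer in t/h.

1971 t/h

Overall protein balance (none leaves overhead): protein in fresh feed = protein in product, i.e. 1447×0.123 = (1−0.655)·n9·0.645.
n9 = 177.98/(0.645×0.345) = 799.82 t/h.
Recycle n8 = 0.655×799.82 = 523.89 t/h.
Combined feed n5 = 1447 + 523.89 = 1970.9 t/h.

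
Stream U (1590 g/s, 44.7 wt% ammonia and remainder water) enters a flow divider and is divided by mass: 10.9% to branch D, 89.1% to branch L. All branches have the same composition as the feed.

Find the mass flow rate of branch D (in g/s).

173.3 g/s

Branch D flow = 0.109×1590 = 173.31 g/s.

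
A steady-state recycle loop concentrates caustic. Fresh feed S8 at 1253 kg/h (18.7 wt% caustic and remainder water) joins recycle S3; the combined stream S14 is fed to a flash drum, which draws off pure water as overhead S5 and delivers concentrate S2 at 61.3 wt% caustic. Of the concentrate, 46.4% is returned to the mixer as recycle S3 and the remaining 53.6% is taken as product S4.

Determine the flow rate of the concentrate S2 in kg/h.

Overall caustic balance (none leaves overhead): caustic in fresh feed = caustic in product, i.e. 1253×0.187 = (1−0.464)·S2·0.613.
S2 = 234.31/(0.613×0.536) = 713.13 kg/h.

713.1 kg/h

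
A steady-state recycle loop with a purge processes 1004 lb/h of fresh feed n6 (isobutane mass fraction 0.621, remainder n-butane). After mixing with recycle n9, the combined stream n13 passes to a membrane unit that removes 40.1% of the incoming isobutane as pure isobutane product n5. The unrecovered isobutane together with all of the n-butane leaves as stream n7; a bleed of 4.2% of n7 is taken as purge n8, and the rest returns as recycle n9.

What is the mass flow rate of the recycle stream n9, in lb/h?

9519 lb/h

n-butane enters only via n6 and leaves only via the purge: 1004×0.379 = 0.042×(n-butane in n7), and the membrane unit passes all n-butane, so n-butane in n13 = n-butane in n7 = 9059.9 lb/h.
isobutane in n13: m_A = 1004×0.621 + (1−0.042)·(1−0.401)·m_A, so m_A = 623.48/0.4262 = 1463 lb/h.
n7 = (1−0.401)×1463 + 9059.9 = 9936.3 lb/h.
Recycle n9 = (1−0.042)×9936.3 = 9518.9 lb/h.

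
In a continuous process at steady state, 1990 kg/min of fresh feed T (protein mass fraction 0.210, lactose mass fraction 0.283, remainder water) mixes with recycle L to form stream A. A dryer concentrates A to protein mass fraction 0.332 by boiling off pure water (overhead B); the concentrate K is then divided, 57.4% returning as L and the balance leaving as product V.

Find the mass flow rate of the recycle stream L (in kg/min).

1696 kg/min

Overall protein balance (none leaves overhead): protein in fresh feed = protein in product, i.e. 1990×0.210 = (1−0.574)·K·0.332.
K = 417.9/(0.332×0.426) = 2954.8 kg/min.
Recycle L = 0.574×2954.8 = 1696 kg/min.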